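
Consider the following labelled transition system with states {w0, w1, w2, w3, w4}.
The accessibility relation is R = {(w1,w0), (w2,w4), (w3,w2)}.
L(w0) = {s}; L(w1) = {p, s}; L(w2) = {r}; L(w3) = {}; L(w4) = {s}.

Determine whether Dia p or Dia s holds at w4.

Recall that Dia ψ holds at a world iff ψ holds at some accessible world.
At w4: Dia p is false, Dia s is false, so Dia p or Dia s is false.
  At w4: no accessible worlds, so Dia p is false.
  At w4: no accessible worlds, so Dia s is false.

No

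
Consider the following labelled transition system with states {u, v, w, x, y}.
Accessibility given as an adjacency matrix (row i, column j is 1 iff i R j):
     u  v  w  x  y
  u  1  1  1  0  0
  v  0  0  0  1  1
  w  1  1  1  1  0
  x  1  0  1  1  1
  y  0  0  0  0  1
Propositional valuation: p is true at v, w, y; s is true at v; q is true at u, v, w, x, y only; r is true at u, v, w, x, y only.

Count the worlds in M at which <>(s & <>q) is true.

2

Let φ = <>(s & <>q). Evaluate φ at each world:
  u (successors {u, v, w}): φ is true.
  v (successors {x, y}): φ is false.
  w (successors {u, v, w, x}): φ is true.
  x (successors {u, w, x, y}): φ is false.
  y (successors {y}): φ is false.
For instance, at u:
  At u: <>(s & <>q) requires s & <>q at some successor in {u, v, w}.
    s & <>q holds at v, so <>(s & <>q) is true at u.
      At v: s is true, <>q is true, so s & <>q is true.
Satisfying worlds: {u, w}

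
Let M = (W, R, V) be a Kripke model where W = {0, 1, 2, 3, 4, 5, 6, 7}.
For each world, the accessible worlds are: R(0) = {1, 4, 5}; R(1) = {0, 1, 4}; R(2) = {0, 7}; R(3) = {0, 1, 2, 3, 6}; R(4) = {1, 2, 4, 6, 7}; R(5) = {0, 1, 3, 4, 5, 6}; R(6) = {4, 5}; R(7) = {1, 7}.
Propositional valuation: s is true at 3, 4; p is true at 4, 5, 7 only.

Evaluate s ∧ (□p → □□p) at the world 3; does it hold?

Yes

At 3: s is true, □p → □□p is true, so s ∧ (□p → □□p) is true.
  At 3: □p is false, □□p is false, so □p → □□p is true.
    At 3: □p requires p at every successor {0, 1, 2, 3, 6}.
      p fails at 0, so □p is false at 3.
    At 3: □□p requires □p at every successor {0, 1, 2, 3, 6}.
      □p fails at 0, so □□p is false at 3.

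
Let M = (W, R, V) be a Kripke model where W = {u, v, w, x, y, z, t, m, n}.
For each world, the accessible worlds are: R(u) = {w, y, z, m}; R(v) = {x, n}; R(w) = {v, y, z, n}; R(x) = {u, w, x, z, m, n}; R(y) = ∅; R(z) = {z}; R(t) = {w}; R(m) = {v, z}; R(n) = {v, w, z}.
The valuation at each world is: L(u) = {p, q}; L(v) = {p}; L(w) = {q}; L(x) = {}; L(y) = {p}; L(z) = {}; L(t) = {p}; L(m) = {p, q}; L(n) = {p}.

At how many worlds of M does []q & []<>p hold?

2

Let φ = []q & []<>p. Evaluate φ at each world:
  u (successors {w, y, z, m}): φ is false.
  v (successors {x, n}): φ is false.
  w (successors {v, y, z, n}): φ is false.
  x (successors {u, w, x, z, m, n}): φ is false.
  y (successors ∅): φ is true.
  z (successors {z}): φ is false.
  t (successors {w}): φ is true.
  m (successors {v, z}): φ is false.
  n (successors {v, w, z}): φ is false.
For instance, at x:
  At x: []q is false, []<>p is false, so []q & []<>p is false.
    At x: []q requires q at every successor {u, w, x, z, m, n}.
      q fails at x, so []q is false at x.
    At x: []<>p requires <>p at every successor {u, w, x, z, m, n}.
      <>p fails at z, so []<>p is false at x.
Satisfying worlds: {y, t}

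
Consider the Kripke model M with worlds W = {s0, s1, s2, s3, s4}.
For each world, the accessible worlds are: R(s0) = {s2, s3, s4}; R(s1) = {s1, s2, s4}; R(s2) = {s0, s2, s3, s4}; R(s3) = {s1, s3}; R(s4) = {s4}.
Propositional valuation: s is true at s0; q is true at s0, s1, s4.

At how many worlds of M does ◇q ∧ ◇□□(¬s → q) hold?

4

Let φ = ◇q ∧ ◇□□(¬s → q). Evaluate φ at each world:
  s0 (successors {s2, s3, s4}): φ is true.
  s1 (successors {s1, s2, s4}): φ is true.
  s2 (successors {s0, s2, s3, s4}): φ is true.
  s3 (successors {s1, s3}): φ is false.
  s4 (successors {s4}): φ is true.
For instance, at s2:
  At s2: ◇q is true, ◇□□(¬s → q) is true, so ◇q ∧ ◇□□(¬s → q) is true.
    At s2: ◇q requires q at some successor in {s0, s2, s3, s4}.
      q holds at s0, so ◇q is true at s2.
    At s2: ◇□□(¬s → q) requires □□(¬s → q) at some successor in {s0, s2, s3, s4}.
      □□(¬s → q) holds at s4, so ◇□□(¬s → q) is true at s2.
Satisfying worlds: {s0, s1, s2, s4}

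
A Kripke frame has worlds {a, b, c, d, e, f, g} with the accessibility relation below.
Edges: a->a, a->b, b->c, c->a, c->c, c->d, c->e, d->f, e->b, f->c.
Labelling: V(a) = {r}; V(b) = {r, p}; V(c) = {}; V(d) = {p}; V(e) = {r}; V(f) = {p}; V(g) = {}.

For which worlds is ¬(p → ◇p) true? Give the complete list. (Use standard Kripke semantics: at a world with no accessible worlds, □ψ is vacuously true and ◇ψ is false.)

b, f

Let φ = ¬(p → ◇p). Evaluate φ at each world:
  a (successors {a, b}): φ is false.
  b (successors {c}): φ is true.
  c (successors {a, c, d, e}): φ is false.
  d (successors {f}): φ is false.
  e (successors {b}): φ is false.
  f (successors {c}): φ is true.
  g (successors ∅): φ is false.
For instance, at a:
  At a: p → ◇p is true, so ¬(p → ◇p) is false.
    At a: p is false, ◇p is true, so p → ◇p is true.
      At a: ◇p requires p at some successor in {a, b}.
        p holds at b, so ◇p is true at a.
Satisfying worlds: {b, f}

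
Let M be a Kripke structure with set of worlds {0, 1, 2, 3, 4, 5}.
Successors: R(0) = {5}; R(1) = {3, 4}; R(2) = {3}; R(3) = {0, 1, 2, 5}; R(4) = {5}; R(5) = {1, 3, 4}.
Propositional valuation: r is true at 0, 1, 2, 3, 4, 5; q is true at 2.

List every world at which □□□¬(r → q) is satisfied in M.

Let φ = □□□¬(r → q). Evaluate φ at each world:
  0 (successors {5}): φ is false.
  1 (successors {3, 4}): φ is true.
  2 (successors {3}): φ is true.
  3 (successors {0, 1, 2, 5}): φ is false.
  4 (successors {5}): φ is false.
  5 (successors {1, 3, 4}): φ is false.
For instance, at 0:
  At 0: □□□¬(r → q) requires □□¬(r → q) at every successor {5}.
    □□¬(r → q) fails at 5, so □□□¬(r → q) is false at 0.
      At 5: □□¬(r → q) requires □¬(r → q) at every successor {1, 3, 4}.
        □¬(r → q) fails at 3, so □□¬(r → q) is false at 5.
Satisfying worlds: {1, 2}

1, 2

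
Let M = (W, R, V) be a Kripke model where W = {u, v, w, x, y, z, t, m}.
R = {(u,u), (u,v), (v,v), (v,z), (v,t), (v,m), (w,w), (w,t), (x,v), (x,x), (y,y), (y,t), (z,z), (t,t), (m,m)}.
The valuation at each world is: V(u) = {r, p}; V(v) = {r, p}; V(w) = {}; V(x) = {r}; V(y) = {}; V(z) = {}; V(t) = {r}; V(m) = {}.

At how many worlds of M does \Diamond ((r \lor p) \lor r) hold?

Recall that \Diamond ψ holds at a world iff ψ holds at some accessible world.
Let φ = \Diamond ((r \lor p) \lor r). Evaluate φ at each world:
  u (successors {u, v}): φ is true.
  v (successors {v, z, t, m}): φ is true.
  w (successors {w, t}): φ is true.
  x (successors {v, x}): φ is true.
  y (successors {y, t}): φ is true.
  z (successors {z}): φ is false.
  t (successors {t}): φ is true.
  m (successors {m}): φ is false.
For instance, at w:
  At w: \Diamond ((r \lor p) \lor r) requires (r \lor p) \lor r at some successor in {w, t}.
    (r \lor p) \lor r holds at t, so \Diamond ((r \lor p) \lor r) is true at w.
Satisfying worlds: {u, v, w, x, y, t}

6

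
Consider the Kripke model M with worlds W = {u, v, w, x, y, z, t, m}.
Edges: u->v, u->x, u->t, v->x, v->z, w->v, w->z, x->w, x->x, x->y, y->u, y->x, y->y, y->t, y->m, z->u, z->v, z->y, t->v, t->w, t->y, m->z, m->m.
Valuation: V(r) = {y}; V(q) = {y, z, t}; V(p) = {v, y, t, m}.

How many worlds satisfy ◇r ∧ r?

1

Let φ = ◇r ∧ r. Evaluate φ at each world:
  u (successors {v, x, t}): φ is false.
  v (successors {x, z}): φ is false.
  w (successors {v, z}): φ is false.
  x (successors {w, x, y}): φ is false.
  y (successors {u, x, y, t, m}): φ is true.
  z (successors {u, v, y}): φ is false.
  t (successors {v, w, y}): φ is false.
  m (successors {z, m}): φ is false.
For instance, at m:
  At m: ◇r is false, r is false, so ◇r ∧ r is false.
    At m: ◇r requires r at some successor in {z, m}.
      At z: r is false.
      At m: r is false.
    So ◇r is false at m.
Satisfying worlds: {y}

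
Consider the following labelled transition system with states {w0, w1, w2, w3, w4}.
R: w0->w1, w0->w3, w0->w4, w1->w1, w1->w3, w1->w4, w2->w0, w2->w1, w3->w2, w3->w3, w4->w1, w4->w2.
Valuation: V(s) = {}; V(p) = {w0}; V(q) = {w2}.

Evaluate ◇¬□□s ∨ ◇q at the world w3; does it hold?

Recall that □ψ holds at a world iff ψ holds at every accessible world, and ◇ψ holds iff ψ holds at some accessible world.
At w3: ◇¬□□s is true, ◇q is true, so ◇¬□□s ∨ ◇q is true.
  At w3: ◇¬□□s requires ¬□□s at some successor in {w2, w3}.
    ¬□□s holds at w2, so ◇¬□□s is true at w3.
      At w2: □□s is false, so ¬□□s is true.
  At w3: ◇q requires q at some successor in {w2, w3}.
    q holds at w2, so ◇q is true at w3.

Yes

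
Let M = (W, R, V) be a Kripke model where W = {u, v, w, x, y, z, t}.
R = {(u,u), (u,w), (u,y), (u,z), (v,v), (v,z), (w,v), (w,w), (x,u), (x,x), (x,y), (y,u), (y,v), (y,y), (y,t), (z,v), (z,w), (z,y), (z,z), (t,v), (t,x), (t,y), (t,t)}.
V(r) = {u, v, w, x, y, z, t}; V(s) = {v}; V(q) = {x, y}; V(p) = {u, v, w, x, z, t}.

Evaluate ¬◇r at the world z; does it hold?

No

At z: ◇r is true, so ¬◇r is false.
  At z: ◇r requires r at some successor in {v, w, y, z}.
    r holds at v, so ◇r is true at z.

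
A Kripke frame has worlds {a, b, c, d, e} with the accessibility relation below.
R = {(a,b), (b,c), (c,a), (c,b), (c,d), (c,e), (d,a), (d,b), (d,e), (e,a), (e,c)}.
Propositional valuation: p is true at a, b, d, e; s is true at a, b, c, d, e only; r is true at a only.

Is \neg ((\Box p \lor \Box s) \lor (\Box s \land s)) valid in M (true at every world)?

Let φ = \neg ((\Box p \lor \Box s) \lor (\Box s \land s)). Evaluate φ at each world:
  a (successors {b}): φ is false.
  b (successors {c}): φ is false.
  c (successors {a, b, d, e}): φ is false.
  d (successors {a, b, e}): φ is false.
  e (successors {a, c}): φ is false.
Detail at a (counterexample):
  At a: (\Box p \lor \Box s) \lor (\Box s \land s) is true, so \neg ((\Box p \lor \Box s) \lor (\Box s \land s)) is false.
    At a: \Box p \lor \Box s is true, \Box s \land s is true, so (\Box p \lor \Box s) \lor (\Box s \land s) is true.
      At a: \Box p is true, \Box s is true, so \Box p \lor \Box s is true.
      At a: \Box s is true, s is true, so \Box s \land s is true.

No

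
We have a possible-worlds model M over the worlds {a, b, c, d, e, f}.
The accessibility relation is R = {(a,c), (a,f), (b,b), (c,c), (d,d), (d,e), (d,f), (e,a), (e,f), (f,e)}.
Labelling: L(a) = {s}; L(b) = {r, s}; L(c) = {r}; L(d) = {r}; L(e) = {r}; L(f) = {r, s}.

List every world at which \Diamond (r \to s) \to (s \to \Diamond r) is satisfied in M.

Let φ = \Diamond (r \to s) \to (s \to \Diamond r). Evaluate φ at each world:
  a (successors {c, f}): φ is true.
  b (successors {b}): φ is true.
  c (successors {c}): φ is true.
  d (successors {d, e, f}): φ is true.
  e (successors {a, f}): φ is true.
  f (successors {e}): φ is true.
For instance, at e:
  At e: \Diamond (r \to s) is true, s \to \Diamond r is true, so \Diamond (r \to s) \to (s \to \Diamond r) is true.
    At e: \Diamond (r \to s) requires r \to s at some successor in {a, f}.
      r \to s holds at a, so \Diamond (r \to s) is true at e.
    At e: s is false, \Diamond r is true, so s \to \Diamond r is true.
      At e: \Diamond r requires r at some successor in {a, f}.
        r holds at f, so \Diamond r is true at e.
Satisfying worlds: {a, b, c, d, e, f}

a, b, c, d, e, f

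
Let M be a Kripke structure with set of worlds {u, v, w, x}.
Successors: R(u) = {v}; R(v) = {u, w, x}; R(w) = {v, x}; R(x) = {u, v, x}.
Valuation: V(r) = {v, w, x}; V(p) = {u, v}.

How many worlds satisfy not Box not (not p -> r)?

Let φ = not Box not (not p -> r). Evaluate φ at each world:
  u (successors {v}): φ is true.
  v (successors {u, w, x}): φ is true.
  w (successors {v, x}): φ is true.
  x (successors {u, v, x}): φ is true.
For instance, at w:
  At w: Box not (not p -> r) is false, so not Box not (not p -> r) is true.
    At w: Box not (not p -> r) requires not (not p -> r) at every successor {v, x}.
      not (not p -> r) fails at v, so Box not (not p -> r) is false at w.
Satisfying worlds: {u, v, w, x}

4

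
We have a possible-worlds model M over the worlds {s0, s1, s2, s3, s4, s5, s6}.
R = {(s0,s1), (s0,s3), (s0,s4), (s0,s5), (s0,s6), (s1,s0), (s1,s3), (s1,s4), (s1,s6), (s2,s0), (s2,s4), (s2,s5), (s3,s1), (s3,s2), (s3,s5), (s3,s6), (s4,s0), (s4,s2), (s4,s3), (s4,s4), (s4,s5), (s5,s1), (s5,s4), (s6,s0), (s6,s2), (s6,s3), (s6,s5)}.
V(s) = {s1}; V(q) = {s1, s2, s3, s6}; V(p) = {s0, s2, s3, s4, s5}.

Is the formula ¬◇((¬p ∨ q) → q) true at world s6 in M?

At s6: ◇((¬p ∨ q) → q) is true, so ¬◇((¬p ∨ q) → q) is false.
  At s6: ◇((¬p ∨ q) → q) requires (¬p ∨ q) → q at some successor in {s0, s2, s3, s5}.
    (¬p ∨ q) → q holds at s0, so ◇((¬p ∨ q) → q) is true at s6.

No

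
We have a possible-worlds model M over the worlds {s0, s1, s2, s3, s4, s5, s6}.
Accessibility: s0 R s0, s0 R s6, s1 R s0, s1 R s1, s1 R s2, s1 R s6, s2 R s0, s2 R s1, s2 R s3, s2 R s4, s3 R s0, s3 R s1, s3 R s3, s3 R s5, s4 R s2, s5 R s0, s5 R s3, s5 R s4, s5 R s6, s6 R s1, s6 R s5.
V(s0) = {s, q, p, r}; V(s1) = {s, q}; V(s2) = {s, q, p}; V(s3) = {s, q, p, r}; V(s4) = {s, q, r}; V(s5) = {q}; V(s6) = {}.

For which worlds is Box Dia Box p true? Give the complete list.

Let φ = Box Dia Box p. Evaluate φ at each world:
  s0 (successors {s0, s6}): φ is false.
  s1 (successors {s0, s1, s2, s6}): φ is false.
  s2 (successors {s0, s1, s3, s4}): φ is false.
  s3 (successors {s0, s1, s3, s5}): φ is false.
  s4 (successors {s2}): φ is true.
  s5 (successors {s0, s3, s4, s6}): φ is false.
  s6 (successors {s1, s5}): φ is false.
For instance, at s4:
  At s4: Box Dia Box p requires Dia Box p at every successor {s2}.
      At s2: Dia Box p requires Box p at some successor in {s0, s1, s3, s4}.
        Box p holds at s4, so Dia Box p is true at s2.
  So Box Dia Box p is true at s4.
Satisfying worlds: {s4}

s4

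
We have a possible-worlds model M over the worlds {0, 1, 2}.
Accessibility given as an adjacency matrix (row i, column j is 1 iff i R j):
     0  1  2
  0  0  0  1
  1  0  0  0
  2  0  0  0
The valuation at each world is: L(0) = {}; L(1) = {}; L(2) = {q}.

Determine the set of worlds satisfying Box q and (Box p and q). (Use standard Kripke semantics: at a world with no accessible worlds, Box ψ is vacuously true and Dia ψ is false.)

Recall that Box ψ holds at a world iff ψ holds at every accessible world, and Dia ψ holds iff ψ holds at some accessible world.
Let φ = Box q and (Box p and q). Evaluate φ at each world:
  0 (successors {2}): φ is false.
  1 (successors ∅): φ is false.
  2 (successors ∅): φ is true.
For instance, at 0:
  At 0: Box q is true, Box p and q is false, so Box q and (Box p and q) is false.
    At 0: Box q requires q at every successor {2}.
      At 2: q is true.
    So Box q is true at 0.
    At 0: Box p is false, q is false, so Box p and q is false.
      At 0: Box p requires p at every successor {2}.
        p fails at 2, so Box p is false at 0.
Satisfying worlds: {2}

2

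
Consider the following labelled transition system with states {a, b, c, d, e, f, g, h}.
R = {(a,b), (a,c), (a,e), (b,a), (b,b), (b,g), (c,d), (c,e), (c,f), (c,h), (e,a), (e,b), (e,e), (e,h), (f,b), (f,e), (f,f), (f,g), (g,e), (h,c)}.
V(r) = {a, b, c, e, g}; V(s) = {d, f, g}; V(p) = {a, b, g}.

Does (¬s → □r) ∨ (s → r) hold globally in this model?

Recall that □ψ holds at a world iff ψ holds at every accessible world, and ◇ψ holds iff ψ holds at some accessible world.
Let φ = (¬s → □r) ∨ (s → r). Evaluate φ at each world:
  a (successors {b, c, e}): φ is true.
  b (successors {a, b, g}): φ is true.
  c (successors {d, e, f, h}): φ is true.
  d (successors ∅): φ is true.
  e (successors {a, b, e, h}): φ is true.
  f (successors {b, e, f, g}): φ is true.
  g (successors {e}): φ is true.
  h (successors {c}): φ is true.
For instance, at h:
  At h: ¬s → □r is true, s → r is true, so (¬s → □r) ∨ (s → r) is true.
    At h: ¬s is true, □r is true, so ¬s → □r is true.
      At h: □r requires r at every successor {c}.
        At c: r is true.
      So □r is true at h.

Yes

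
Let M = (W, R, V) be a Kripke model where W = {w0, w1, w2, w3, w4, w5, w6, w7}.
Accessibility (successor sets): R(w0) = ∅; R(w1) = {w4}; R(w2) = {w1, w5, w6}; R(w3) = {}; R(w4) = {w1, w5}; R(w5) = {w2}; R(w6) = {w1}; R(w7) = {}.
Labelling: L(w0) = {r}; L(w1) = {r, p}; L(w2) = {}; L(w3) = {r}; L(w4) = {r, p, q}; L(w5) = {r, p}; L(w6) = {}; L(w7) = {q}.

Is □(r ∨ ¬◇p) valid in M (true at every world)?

Let φ = □(r ∨ ¬◇p). Evaluate φ at each world:
  w0 (successors ∅): φ is true.
  w1 (successors {w4}): φ is true.
  w2 (successors {w1, w5, w6}): φ is false.
  w3 (successors ∅): φ is true.
  w4 (successors {w1, w5}): φ is true.
  w5 (successors {w2}): φ is false.
  w6 (successors {w1}): φ is true.
  w7 (successors ∅): φ is true.
Detail at w2 (counterexample):
  At w2: □(r ∨ ¬◇p) requires r ∨ ¬◇p at every successor {w1, w5, w6}.
    r ∨ ¬◇p fails at w6, so □(r ∨ ¬◇p) is false at w2.
      At w6: r is false, ¬◇p is false, so r ∨ ¬◇p is false.

No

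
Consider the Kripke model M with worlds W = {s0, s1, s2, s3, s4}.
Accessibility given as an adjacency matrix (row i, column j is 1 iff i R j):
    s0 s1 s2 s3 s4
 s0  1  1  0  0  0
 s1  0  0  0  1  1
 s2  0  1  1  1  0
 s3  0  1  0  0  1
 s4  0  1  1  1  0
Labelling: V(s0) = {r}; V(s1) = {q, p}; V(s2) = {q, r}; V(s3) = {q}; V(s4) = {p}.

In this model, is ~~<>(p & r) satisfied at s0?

No

Recall that <>ψ holds at a world iff ψ holds at some accessible world.
At s0: ~<>(p & r) is true, so ~~<>(p & r) is false.
  At s0: <>(p & r) is false, so ~<>(p & r) is true.
    At s0: <>(p & r) requires p & r at some successor in {s0, s1}.
      At s0: p & r is false.
      At s1: p & r is false.
    So <>(p & r) is false at s0.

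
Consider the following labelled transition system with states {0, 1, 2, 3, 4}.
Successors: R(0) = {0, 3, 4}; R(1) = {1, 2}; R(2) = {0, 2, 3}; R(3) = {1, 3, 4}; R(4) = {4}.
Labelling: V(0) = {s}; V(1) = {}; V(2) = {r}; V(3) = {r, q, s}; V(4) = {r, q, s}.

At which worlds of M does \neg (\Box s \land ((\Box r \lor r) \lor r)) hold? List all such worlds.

Recall that \Box ψ holds at a world iff ψ holds at every accessible world, and \Diamond ψ holds iff ψ holds at some accessible world.
Let φ = \neg (\Box s \land ((\Box r \lor r) \lor r)). Evaluate φ at each world:
  0 (successors {0, 3, 4}): φ is true.
  1 (successors {1, 2}): φ is true.
  2 (successors {0, 2, 3}): φ is true.
  3 (successors {1, 3, 4}): φ is true.
  4 (successors {4}): φ is false.
For instance, at 2:
  At 2: \Box s \land ((\Box r \lor r) \lor r) is false, so \neg (\Box s \land ((\Box r \lor r) \lor r)) is true.
    At 2: \Box s is false, (\Box r \lor r) \lor r is true, so \Box s \land ((\Box r \lor r) \lor r) is false.
      At 2: \Box s requires s at every successor {0, 2, 3}.
        s fails at 2, so \Box s is false at 2.
      At 2: \Box r \lor r is true, r is true, so (\Box r \lor r) \lor r is true.
Satisfying worlds: {0, 1, 2, 3}

0, 1, 2, 3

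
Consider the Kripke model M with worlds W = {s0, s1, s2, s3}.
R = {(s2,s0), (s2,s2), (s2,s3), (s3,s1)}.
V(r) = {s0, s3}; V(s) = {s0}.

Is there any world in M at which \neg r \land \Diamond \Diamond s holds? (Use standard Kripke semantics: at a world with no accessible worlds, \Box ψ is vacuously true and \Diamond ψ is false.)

Yes

Let φ = \neg r \land \Diamond \Diamond s. Evaluate φ at each world:
  s0 (successors ∅): φ is false.
  s1 (successors ∅): φ is false.
  s2 (successors {s0, s2, s3}): φ is true.
  s3 (successors {s1}): φ is false.
Detail at s2 (witness):
  At s2: \neg r is true, \Diamond \Diamond s is true, so \neg r \land \Diamond \Diamond s is true.
    At s2: \Diamond \Diamond s requires \Diamond s at some successor in {s0, s2, s3}.
      \Diamond s holds at s2, so \Diamond \Diamond s is true at s2.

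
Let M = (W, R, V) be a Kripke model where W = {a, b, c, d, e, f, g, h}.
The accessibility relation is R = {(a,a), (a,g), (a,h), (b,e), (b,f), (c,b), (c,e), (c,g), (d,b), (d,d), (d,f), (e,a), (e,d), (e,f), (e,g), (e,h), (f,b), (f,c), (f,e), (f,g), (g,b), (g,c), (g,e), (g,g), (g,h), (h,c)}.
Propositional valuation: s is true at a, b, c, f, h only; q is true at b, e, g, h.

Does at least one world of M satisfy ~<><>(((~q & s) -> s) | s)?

No

Let φ = ~<><>(((~q & s) -> s) | s). Evaluate φ at each world:
  a (successors {a, g, h}): φ is false.
  b (successors {e, f}): φ is false.
  c (successors {b, e, g}): φ is false.
  d (successors {b, d, f}): φ is false.
  e (successors {a, d, f, g, h}): φ is false.
  f (successors {b, c, e, g}): φ is false.
  g (successors {b, c, e, g, h}): φ is false.
  h (successors {c}): φ is false.
For instance, at f:
  At f: <><>(((~q & s) -> s) | s) is true, so ~<><>(((~q & s) -> s) | s) is false.
    At f: <><>(((~q & s) -> s) | s) requires <>(((~q & s) -> s) | s) at some successor in {b, c, e, g}.
      <>(((~q & s) -> s) | s) holds at b, so <><>(((~q & s) -> s) | s) is true at f.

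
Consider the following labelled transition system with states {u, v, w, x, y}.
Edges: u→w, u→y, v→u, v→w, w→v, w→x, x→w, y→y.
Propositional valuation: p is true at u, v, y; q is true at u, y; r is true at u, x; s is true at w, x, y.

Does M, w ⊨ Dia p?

At w: Dia p requires p at some successor in {v, x}.
  p holds at v, so Dia p is true at w.

Yes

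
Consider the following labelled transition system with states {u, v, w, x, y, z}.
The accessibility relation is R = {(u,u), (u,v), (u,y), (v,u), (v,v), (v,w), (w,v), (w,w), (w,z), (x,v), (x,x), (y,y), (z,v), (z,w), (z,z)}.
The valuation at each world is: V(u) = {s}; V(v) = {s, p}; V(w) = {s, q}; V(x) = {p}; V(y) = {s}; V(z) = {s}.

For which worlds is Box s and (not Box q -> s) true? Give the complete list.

Let φ = Box s and (not Box q -> s). Evaluate φ at each world:
  u (successors {u, v, y}): φ is true.
  v (successors {u, v, w}): φ is true.
  w (successors {v, w, z}): φ is true.
  x (successors {v, x}): φ is false.
  y (successors {y}): φ is true.
  z (successors {v, w, z}): φ is true.
For instance, at z:
  At z: Box s is true, not Box q -> s is true, so Box s and (not Box q -> s) is true.
    At z: Box s requires s at every successor {v, w, z}.
      At v: s is true.
      At w: s is true.
      At z: s is true.
    So Box s is true at z.
    At z: not Box q is true, s is true, so not Box q -> s is true.
      At z: Box q is false, so not Box q is true.
Satisfying worlds: {u, v, w, y, z}

u, v, w, y, z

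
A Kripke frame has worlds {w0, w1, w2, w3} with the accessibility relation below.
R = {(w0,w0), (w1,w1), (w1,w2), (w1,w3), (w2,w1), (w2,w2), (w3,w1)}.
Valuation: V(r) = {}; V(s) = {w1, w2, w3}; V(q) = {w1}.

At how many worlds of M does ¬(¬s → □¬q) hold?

Let φ = ¬(¬s → □¬q). Evaluate φ at each world:
  w0 (successors {w0}): φ is false.
  w1 (successors {w1, w2, w3}): φ is false.
  w2 (successors {w1, w2}): φ is false.
  w3 (successors {w1}): φ is false.
For instance, at w0:
  At w0: ¬s → □¬q is true, so ¬(¬s → □¬q) is false.
    At w0: ¬s is true, □¬q is true, so ¬s → □¬q is true.
      At w0: □¬q requires ¬q at every successor {w0}.
        At w0: ¬q is true.
      So □¬q is true at w0.
Satisfying worlds: none.

0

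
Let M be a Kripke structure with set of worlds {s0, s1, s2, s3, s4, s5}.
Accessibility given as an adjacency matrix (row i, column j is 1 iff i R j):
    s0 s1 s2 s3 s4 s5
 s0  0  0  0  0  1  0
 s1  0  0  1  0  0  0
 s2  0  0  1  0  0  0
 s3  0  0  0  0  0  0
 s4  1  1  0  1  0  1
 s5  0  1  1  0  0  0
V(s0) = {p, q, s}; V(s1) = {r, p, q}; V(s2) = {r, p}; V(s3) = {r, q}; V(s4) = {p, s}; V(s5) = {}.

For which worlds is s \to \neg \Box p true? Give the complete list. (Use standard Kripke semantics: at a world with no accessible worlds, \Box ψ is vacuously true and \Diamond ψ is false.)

s1, s2, s3, s4, s5

Recall that \Box ψ holds at a world iff ψ holds at every accessible world, and \Diamond ψ holds iff ψ holds at some accessible world.
Let φ = s \to \neg \Box p. Evaluate φ at each world:
  s0 (successors {s4}): φ is false.
  s1 (successors {s2}): φ is true.
  s2 (successors {s2}): φ is true.
  s3 (successors ∅): φ is true.
  s4 (successors {s0, s1, s3, s5}): φ is true.
  s5 (successors {s1, s2}): φ is true.
For instance, at s4:
  At s4: s is true, \neg \Box p is true, so s \to \neg \Box p is true.
    At s4: \Box p is false, so \neg \Box p is true.
      At s4: \Box p requires p at every successor {s0, s1, s3, s5}.
        p fails at s3, so \Box p is false at s4.
Satisfying worlds: {s1, s2, s3, s4, s5}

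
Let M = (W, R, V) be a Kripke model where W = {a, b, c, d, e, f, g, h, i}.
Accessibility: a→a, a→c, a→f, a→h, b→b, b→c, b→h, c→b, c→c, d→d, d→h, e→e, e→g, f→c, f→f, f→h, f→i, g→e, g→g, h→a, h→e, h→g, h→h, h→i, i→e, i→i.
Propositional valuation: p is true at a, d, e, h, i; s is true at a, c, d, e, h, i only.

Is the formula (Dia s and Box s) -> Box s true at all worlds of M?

Let φ = (Dia s and Box s) -> Box s. Evaluate φ at each world:
  a (successors {a, c, f, h}): φ is true.
  b (successors {b, c, h}): φ is true.
  c (successors {b, c}): φ is true.
  d (successors {d, h}): φ is true.
  e (successors {e, g}): φ is true.
  f (successors {c, f, h, i}): φ is true.
  g (successors {e, g}): φ is true.
  h (successors {a, e, g, h, i}): φ is true.
  i (successors {e, i}): φ is true.
For instance, at i:
  At i: Dia s and Box s is true, Box s is true, so (Dia s and Box s) -> Box s is true.
    At i: Dia s is true, Box s is true, so Dia s and Box s is true.
      At i: Dia s requires s at some successor in {e, i}.
        s holds at e, so Dia s is true at i.
      At i: Box s requires s at every successor {e, i}.
        At e: s is true.
        At i: s is true.
      So Box s is true at i.
    At i: Box s requires s at every successor {e, i}.
      At e: s is true.
      At i: s is true.
    So Box s is true at i.

Yes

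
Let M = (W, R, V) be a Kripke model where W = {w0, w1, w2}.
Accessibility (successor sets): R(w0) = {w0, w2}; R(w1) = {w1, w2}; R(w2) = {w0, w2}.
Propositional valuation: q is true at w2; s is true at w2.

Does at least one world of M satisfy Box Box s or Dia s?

Yes

Let φ = Box Box s or Dia s. Evaluate φ at each world:
  w0 (successors {w0, w2}): φ is true.
  w1 (successors {w1, w2}): φ is true.
  w2 (successors {w0, w2}): φ is true.
Detail at w0 (witness):
  At w0: Box Box s is false, Dia s is true, so Box Box s or Dia s is true.
    At w0: Box Box s requires Box s at every successor {w0, w2}.
      Box s fails at w0, so Box Box s is false at w0.
    At w0: Dia s requires s at some successor in {w0, w2}.
      s holds at w2, so Dia s is true at w0.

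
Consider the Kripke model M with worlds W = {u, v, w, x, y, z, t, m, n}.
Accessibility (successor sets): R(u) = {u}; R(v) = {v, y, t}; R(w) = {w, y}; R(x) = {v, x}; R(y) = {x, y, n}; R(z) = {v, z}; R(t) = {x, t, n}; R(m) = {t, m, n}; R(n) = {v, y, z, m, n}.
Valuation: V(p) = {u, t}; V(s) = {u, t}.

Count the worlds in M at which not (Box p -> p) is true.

0

Recall that Box ψ holds at a world iff ψ holds at every accessible world, and Dia ψ holds iff ψ holds at some accessible world.
Let φ = not (Box p -> p). Evaluate φ at each world:
  u (successors {u}): φ is false.
  v (successors {v, y, t}): φ is false.
  w (successors {w, y}): φ is false.
  x (successors {v, x}): φ is false.
  y (successors {x, y, n}): φ is false.
  z (successors {v, z}): φ is false.
  t (successors {x, t, n}): φ is false.
  m (successors {t, m, n}): φ is false.
  n (successors {v, y, z, m, n}): φ is false.
For instance, at w:
  At w: Box p -> p is true, so not (Box p -> p) is false.
    At w: Box p is false, p is false, so Box p -> p is true.
      At w: Box p requires p at every successor {w, y}.
        p fails at w, so Box p is false at w.
Satisfying worlds: none.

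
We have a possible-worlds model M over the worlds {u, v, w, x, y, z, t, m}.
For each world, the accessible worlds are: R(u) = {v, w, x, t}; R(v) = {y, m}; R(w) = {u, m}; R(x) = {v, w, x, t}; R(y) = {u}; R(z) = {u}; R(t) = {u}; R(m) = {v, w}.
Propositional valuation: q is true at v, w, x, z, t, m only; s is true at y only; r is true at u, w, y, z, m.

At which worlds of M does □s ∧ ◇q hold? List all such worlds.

none

Let φ = □s ∧ ◇q. Evaluate φ at each world:
  u (successors {v, w, x, t}): φ is false.
  v (successors {y, m}): φ is false.
  w (successors {u, m}): φ is false.
  x (successors {v, w, x, t}): φ is false.
  y (successors {u}): φ is false.
  z (successors {u}): φ is false.
  t (successors {u}): φ is false.
  m (successors {v, w}): φ is false.
For instance, at t:
  At t: □s is false, ◇q is false, so □s ∧ ◇q is false.
    At t: □s requires s at every successor {u}.
      s fails at u, so □s is false at t.
    At t: ◇q requires q at some successor in {u}.
      At u: q is false.
    So ◇q is false at t.
Satisfying worlds: none.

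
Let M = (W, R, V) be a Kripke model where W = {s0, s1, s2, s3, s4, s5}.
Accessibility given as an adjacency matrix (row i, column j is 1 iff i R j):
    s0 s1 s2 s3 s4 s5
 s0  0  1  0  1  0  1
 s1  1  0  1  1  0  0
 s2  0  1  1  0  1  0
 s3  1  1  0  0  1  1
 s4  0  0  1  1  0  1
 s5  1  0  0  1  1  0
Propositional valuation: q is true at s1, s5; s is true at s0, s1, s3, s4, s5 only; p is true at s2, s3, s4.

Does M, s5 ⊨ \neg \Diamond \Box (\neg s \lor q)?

Yes

At s5: \Diamond \Box (\neg s \lor q) is false, so \neg \Diamond \Box (\neg s \lor q) is true.
  At s5: \Diamond \Box (\neg s \lor q) requires \Box (\neg s \lor q) at some successor in {s0, s3, s4}.
    At s0: \Box (\neg s \lor q) is false.
    At s3: \Box (\neg s \lor q) is false.
    At s4: \Box (\neg s \lor q) is false.
  So \Diamond \Box (\neg s \lor q) is false at s5.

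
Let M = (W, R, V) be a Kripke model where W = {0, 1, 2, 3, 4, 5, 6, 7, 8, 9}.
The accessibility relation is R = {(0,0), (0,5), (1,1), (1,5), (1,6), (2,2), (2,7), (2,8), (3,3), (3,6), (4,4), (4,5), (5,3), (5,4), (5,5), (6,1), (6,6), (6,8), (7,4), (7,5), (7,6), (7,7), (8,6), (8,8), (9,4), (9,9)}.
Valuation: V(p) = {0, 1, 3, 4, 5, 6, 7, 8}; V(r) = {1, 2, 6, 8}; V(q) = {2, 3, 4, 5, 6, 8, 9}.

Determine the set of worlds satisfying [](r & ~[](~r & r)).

6, 8

Let φ = [](r & ~[](~r & r)). Evaluate φ at each world:
  0 (successors {0, 5}): φ is false.
  1 (successors {1, 5, 6}): φ is false.
  2 (successors {2, 7, 8}): φ is false.
  3 (successors {3, 6}): φ is false.
  4 (successors {4, 5}): φ is false.
  5 (successors {3, 4, 5}): φ is false.
  6 (successors {1, 6, 8}): φ is true.
  7 (successors {4, 5, 6, 7}): φ is false.
  8 (successors {6, 8}): φ is true.
  9 (successors {4, 9}): φ is false.
For instance, at 9:
  At 9: [](r & ~[](~r & r)) requires r & ~[](~r & r) at every successor {4, 9}.
    r & ~[](~r & r) fails at 4, so [](r & ~[](~r & r)) is false at 9.
      At 4: r is false, ~[](~r & r) is true, so r & ~[](~r & r) is false.
Satisfying worlds: {6, 8}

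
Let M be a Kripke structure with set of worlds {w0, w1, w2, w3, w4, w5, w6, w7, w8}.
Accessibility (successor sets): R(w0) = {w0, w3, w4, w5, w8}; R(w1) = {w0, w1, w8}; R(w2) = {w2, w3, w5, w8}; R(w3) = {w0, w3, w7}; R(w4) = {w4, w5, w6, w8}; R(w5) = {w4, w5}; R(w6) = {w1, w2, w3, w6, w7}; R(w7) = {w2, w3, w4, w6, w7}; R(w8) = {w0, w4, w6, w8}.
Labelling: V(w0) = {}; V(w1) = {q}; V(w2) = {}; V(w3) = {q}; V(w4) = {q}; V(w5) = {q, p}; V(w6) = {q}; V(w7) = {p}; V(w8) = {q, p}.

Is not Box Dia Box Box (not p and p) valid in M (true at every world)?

Yes

Let φ = not Box Dia Box Box (not p and p). Evaluate φ at each world:
  w0 (successors {w0, w3, w4, w5, w8}): φ is true.
  w1 (successors {w0, w1, w8}): φ is true.
  w2 (successors {w2, w3, w5, w8}): φ is true.
  w3 (successors {w0, w3, w7}): φ is true.
  w4 (successors {w4, w5, w6, w8}): φ is true.
  w5 (successors {w4, w5}): φ is true.
  w6 (successors {w1, w2, w3, w6, w7}): φ is true.
  w7 (successors {w2, w3, w4, w6, w7}): φ is true.
  w8 (successors {w0, w4, w6, w8}): φ is true.
For instance, at w0:
  At w0: Box Dia Box Box (not p and p) is false, so not Box Dia Box Box (not p and p) is true.
    At w0: Box Dia Box Box (not p and p) requires Dia Box Box (not p and p) at every successor {w0, w3, w4, w5, w8}.
      Dia Box Box (not p and p) fails at w0, so Box Dia Box Box (not p and p) is false at w0.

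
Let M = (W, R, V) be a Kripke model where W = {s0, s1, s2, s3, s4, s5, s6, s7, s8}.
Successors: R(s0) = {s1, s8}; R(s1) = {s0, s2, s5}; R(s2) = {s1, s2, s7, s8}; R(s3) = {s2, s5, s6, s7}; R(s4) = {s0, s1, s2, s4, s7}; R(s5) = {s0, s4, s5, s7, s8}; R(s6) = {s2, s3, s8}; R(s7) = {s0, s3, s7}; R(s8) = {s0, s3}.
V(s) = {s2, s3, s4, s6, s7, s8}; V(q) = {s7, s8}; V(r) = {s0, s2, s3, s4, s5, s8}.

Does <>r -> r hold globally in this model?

No

Let φ = <>r -> r. Evaluate φ at each world:
  s0 (successors {s1, s8}): φ is true.
  s1 (successors {s0, s2, s5}): φ is false.
  s2 (successors {s1, s2, s7, s8}): φ is true.
  s3 (successors {s2, s5, s6, s7}): φ is true.
  s4 (successors {s0, s1, s2, s4, s7}): φ is true.
  s5 (successors {s0, s4, s5, s7, s8}): φ is true.
  s6 (successors {s2, s3, s8}): φ is false.
  s7 (successors {s0, s3, s7}): φ is false.
  s8 (successors {s0, s3}): φ is true.
Detail at s1 (counterexample):
  At s1: <>r is true, r is false, so <>r -> r is false.
    At s1: <>r requires r at some successor in {s0, s2, s5}.
      r holds at s0, so <>r is true at s1.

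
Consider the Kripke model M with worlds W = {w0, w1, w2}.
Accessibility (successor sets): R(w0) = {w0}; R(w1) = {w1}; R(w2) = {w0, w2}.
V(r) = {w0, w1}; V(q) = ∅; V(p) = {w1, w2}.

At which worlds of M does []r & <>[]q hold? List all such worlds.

Recall that []ψ holds at a world iff ψ holds at every accessible world, and <>ψ holds iff ψ holds at some accessible world.
Let φ = []r & <>[]q. Evaluate φ at each world:
  w0 (successors {w0}): φ is false.
  w1 (successors {w1}): φ is false.
  w2 (successors {w0, w2}): φ is false.
For instance, at w2:
  At w2: []r is false, <>[]q is false, so []r & <>[]q is false.
    At w2: []r requires r at every successor {w0, w2}.
      r fails at w2, so []r is false at w2.
    At w2: <>[]q requires []q at some successor in {w0, w2}.
      At w0: []q is false.
      At w2: []q is false.
    So <>[]q is false at w2.
Satisfying worlds: none.

none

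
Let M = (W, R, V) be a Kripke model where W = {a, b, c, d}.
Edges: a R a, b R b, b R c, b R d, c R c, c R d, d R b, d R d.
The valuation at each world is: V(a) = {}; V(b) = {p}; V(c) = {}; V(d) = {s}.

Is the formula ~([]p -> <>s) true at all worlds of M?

Let φ = ~([]p -> <>s). Evaluate φ at each world:
  a (successors {a}): φ is false.
  b (successors {b, c, d}): φ is false.
  c (successors {c, d}): φ is false.
  d (successors {b, d}): φ is false.
Detail at a (counterexample):
  At a: []p -> <>s is true, so ~([]p -> <>s) is false.
    At a: []p is false, <>s is false, so []p -> <>s is true.
      At a: []p requires p at every successor {a}.
        p fails at a, so []p is false at a.
      At a: <>s requires s at some successor in {a}.
        At a: s is false.
      So <>s is false at a.

No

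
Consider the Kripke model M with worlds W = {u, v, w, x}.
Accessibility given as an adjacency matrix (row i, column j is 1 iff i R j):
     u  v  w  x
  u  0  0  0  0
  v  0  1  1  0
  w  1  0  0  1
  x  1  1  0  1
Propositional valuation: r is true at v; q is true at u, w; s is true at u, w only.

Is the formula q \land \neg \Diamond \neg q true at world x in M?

At x: q is false, \neg \Diamond \neg q is false, so q \land \neg \Diamond \neg q is false.
  At x: \Diamond \neg q is true, so \neg \Diamond \neg q is false.
    At x: \Diamond \neg q requires \neg q at some successor in {u, v, x}.
      \neg q holds at v, so \Diamond \neg q is true at x.

No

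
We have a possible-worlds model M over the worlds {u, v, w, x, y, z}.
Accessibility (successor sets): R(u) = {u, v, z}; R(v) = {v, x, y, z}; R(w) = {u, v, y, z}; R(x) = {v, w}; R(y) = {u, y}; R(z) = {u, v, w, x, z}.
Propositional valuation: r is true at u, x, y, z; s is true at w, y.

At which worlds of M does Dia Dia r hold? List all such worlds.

Let φ = Dia Dia r. Evaluate φ at each world:
  u (successors {u, v, z}): φ is true.
  v (successors {v, x, y, z}): φ is true.
  w (successors {u, v, y, z}): φ is true.
  x (successors {v, w}): φ is true.
  y (successors {u, y}): φ is true.
  z (successors {u, v, w, x, z}): φ is true.
For instance, at x:
  At x: Dia Dia r requires Dia r at some successor in {v, w}.
    Dia r holds at v, so Dia Dia r is true at x.
      At v: Dia r requires r at some successor in {v, x, y, z}.
        r holds at x, so Dia r is true at v.
Satisfying worlds: {u, v, w, x, y, z}

u, v, w, x, y, z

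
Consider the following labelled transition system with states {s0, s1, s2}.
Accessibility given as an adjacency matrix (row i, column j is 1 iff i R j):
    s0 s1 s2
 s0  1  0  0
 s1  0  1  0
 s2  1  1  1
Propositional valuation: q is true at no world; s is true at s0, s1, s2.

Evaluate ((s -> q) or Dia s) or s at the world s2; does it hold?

Yes

At s2: (s -> q) or Dia s is true, s is true, so ((s -> q) or Dia s) or s is true.
  At s2: s -> q is false, Dia s is true, so (s -> q) or Dia s is true.
    At s2: Dia s requires s at some successor in {s0, s1, s2}.
      s holds at s0, so Dia s is true at s2.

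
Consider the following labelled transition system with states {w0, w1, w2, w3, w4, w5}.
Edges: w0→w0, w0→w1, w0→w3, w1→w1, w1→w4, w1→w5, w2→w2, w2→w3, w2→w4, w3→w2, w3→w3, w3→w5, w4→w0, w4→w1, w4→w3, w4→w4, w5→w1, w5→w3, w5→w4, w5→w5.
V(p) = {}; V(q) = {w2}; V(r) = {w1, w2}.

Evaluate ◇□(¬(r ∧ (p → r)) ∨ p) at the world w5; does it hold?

No

At w5: ◇□(¬(r ∧ (p → r)) ∨ p) requires □(¬(r ∧ (p → r)) ∨ p) at some successor in {w1, w3, w4, w5}.
  At w1: □(¬(r ∧ (p → r)) ∨ p) is false.
  At w3: □(¬(r ∧ (p → r)) ∨ p) is false.
  At w4: □(¬(r ∧ (p → r)) ∨ p) is false.
  At w5: □(¬(r ∧ (p → r)) ∨ p) is false.
So ◇□(¬(r ∧ (p → r)) ∨ p) is false at w5.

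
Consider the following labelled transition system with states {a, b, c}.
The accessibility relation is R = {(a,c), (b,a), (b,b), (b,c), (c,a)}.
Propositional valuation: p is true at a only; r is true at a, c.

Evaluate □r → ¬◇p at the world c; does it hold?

No

At c: □r is true, ¬◇p is false, so □r → ¬◇p is false.
  At c: □r requires r at every successor {a}.
    At a: r is true.
  So □r is true at c.
  At c: ◇p is true, so ¬◇p is false.
    At c: ◇p requires p at some successor in {a}.
      p holds at a, so ◇p is true at c.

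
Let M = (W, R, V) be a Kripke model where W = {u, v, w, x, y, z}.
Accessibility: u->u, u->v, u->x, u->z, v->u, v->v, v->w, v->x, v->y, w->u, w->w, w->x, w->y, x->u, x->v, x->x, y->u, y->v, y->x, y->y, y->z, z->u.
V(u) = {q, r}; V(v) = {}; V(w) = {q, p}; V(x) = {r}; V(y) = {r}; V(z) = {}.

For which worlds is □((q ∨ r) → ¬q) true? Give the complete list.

Recall that □ψ holds at a world iff ψ holds at every accessible world, and ◇ψ holds iff ψ holds at some accessible world.
Let φ = □((q ∨ r) → ¬q). Evaluate φ at each world:
  u (successors {u, v, x, z}): φ is false.
  v (successors {u, v, w, x, y}): φ is false.
  w (successors {u, w, x, y}): φ is false.
  x (successors {u, v, x}): φ is false.
  y (successors {u, v, x, y, z}): φ is false.
  z (successors {u}): φ is false.
For instance, at w:
  At w: □((q ∨ r) → ¬q) requires (q ∨ r) → ¬q at every successor {u, w, x, y}.
    (q ∨ r) → ¬q fails at u, so □((q ∨ r) → ¬q) is false at w.
Satisfying worlds: none.

none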